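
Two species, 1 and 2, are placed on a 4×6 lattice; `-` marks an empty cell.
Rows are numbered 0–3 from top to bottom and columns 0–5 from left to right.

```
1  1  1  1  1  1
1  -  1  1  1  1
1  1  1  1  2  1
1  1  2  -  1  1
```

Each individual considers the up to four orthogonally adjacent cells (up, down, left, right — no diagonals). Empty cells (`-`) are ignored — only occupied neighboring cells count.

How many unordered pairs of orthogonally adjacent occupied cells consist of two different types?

6

Scan each occupied cell's neighbors to the right and below so each pair is counted once.
Row 0: 1(0,0)–1(0,1)= 1(0,0)–1(1,0)= 1(0,1)–1(0,2)= 1(0,2)–1(0,3)= 1(0,2)–1(1,2)= 1(0,3)–1(0,4)= 1(0,3)–1(1,3)= 1(0,4)–1(0,5)= 1(0,4)–1(1,4)= 1(0,5)–1(1,5)=  → 0/10 unlike.
Row 1: 1(1,0)–1(2,0)= 1(1,2)–1(1,3)= 1(1,2)–1(2,2)= 1(1,3)–1(1,4)= 1(1,3)–1(2,3)= 1(1,4)–1(1,5)= 1(1,4)–2(2,4)≠ 1(1,5)–1(2,5)=  → 1/8 unlike.
Row 2: 1(2,0)–1(2,1)= 1(2,0)–1(3,0)= 1(2,1)–1(2,2)= 1(2,1)–1(3,1)= 1(2,2)–1(2,3)= 1(2,2)–2(3,2)≠ 1(2,3)–2(2,4)≠ 2(2,4)–1(2,5)≠ 2(2,4)–1(3,4)≠ 1(2,5)–1(3,5)=  → 4/10 unlike.
Row 3: 1(3,0)–1(3,1)= 1(3,1)–2(3,2)≠ 1(3,4)–1(3,5)=  → 1/3 unlike.
Total adjacent occupied pairs: 31; unlike-type pairs: 6.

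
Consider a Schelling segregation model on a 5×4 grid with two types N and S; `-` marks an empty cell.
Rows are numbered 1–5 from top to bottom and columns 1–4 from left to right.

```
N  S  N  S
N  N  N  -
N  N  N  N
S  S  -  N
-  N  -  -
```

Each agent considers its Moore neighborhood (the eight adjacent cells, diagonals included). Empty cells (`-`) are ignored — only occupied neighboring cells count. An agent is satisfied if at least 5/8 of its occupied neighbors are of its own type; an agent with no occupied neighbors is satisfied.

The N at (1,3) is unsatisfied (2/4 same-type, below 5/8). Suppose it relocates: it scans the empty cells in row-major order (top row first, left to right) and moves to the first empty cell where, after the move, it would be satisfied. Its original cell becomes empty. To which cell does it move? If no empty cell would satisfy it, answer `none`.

Vacating (1,3). Empty cells in order:
  (2,4): 3/4 same-type → satisfied — stop here.

(2,4)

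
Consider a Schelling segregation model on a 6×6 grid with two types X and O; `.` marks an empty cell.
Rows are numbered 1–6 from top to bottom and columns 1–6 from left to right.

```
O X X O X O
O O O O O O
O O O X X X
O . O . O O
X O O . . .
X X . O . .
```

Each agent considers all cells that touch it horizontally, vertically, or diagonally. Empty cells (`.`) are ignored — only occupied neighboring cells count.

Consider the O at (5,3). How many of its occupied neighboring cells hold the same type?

3

Occupied neighbors of (5,3): (4,3)=O, (5,2)=O, (6,2)=X, (6,4)=O.
Same type (O): 3 of 4.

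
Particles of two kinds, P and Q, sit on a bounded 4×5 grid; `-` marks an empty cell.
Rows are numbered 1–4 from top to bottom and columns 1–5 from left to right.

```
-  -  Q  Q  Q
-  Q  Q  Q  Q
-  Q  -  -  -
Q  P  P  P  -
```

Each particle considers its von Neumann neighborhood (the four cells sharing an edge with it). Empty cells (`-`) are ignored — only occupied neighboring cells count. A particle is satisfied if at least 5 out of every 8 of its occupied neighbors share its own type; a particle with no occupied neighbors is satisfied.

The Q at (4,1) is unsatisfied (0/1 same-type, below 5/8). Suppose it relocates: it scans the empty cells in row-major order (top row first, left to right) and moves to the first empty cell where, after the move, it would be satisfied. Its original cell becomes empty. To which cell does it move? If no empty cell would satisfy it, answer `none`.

Vacating (4,1). Empty cells in order:
  (1,1): 0/0 same-type → satisfied — stop here.

(1,1)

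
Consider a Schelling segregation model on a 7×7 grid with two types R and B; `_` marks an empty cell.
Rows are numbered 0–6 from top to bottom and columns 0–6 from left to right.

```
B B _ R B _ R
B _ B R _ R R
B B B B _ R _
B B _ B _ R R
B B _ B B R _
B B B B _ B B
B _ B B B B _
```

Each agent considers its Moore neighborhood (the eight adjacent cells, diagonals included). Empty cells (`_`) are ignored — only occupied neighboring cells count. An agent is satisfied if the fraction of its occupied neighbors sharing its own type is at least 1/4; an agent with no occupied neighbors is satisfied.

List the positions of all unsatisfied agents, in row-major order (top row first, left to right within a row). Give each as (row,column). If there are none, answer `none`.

(0,0)B 2/2 ok
(0,1)B 3/3 ok
(0,3)R 1/3 ok
(0,4)B 0/3 unhappy
(0,6)R 2/2 ok
(1,0)B 4/4 ok
(1,2)B 4/6 ok
(1,3)R 1/5 unhappy
(1,5)R 3/4 ok
(1,6)R 3/3 ok
(2,0)B 4/4 ok
(2,1)B 6/6 ok
(2,2)B 5/6 ok
(2,3)B 3/4 ok
(2,5)R 4/4 ok
(3,0)B 5/5 ok
(3,1)B 6/6 ok
(3,3)B 4/4 ok
(3,5)R 3/4 ok
(3,6)R 3/3 ok
(4,0)B 5/5 ok
(4,1)B 6/6 ok
(4,3)B 4/4 ok
(4,4)B 4/6 ok
(4,5)R 2/5 ok
(5,0)B 4/4 ok
(5,1)B 6/6 ok
(5,2)B 6/6 ok
(5,3)B 6/6 ok
(5,5)B 4/5 ok
(5,6)B 2/3 ok
(6,0)B 2/2 ok
(6,2)B 4/4 ok
(6,3)B 4/4 ok
(6,4)B 4/4 ok
(6,5)B 3/3 ok

(0,4), (1,3)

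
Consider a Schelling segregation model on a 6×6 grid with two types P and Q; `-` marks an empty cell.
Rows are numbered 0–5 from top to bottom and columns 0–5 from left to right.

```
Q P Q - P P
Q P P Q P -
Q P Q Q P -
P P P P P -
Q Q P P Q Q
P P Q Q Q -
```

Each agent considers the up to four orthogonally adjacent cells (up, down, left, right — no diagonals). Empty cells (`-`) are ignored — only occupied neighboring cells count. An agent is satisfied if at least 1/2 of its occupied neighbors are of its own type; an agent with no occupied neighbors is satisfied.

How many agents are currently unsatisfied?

Row 0: (0,0)Q 1/2 ok · (0,1)P 1/3 unhappy · (0,2)Q 0/2 unhappy · (0,4)P 2/2 ok · (0,5)P 1/1 ok
Row 1: (1,0)Q 2/3 ok · (1,1)P 3/4 ok · (1,2)P 1/4 unhappy · (1,3)Q 1/3 unhappy · (1,4)P 2/3 ok
Row 2: (2,0)Q 1/3 unhappy · (2,1)P 2/4 ok · (2,2)Q 1/4 unhappy · (2,3)Q 2/4 ok · (2,4)P 2/3 ok
Row 3: (3,0)P 1/3 unhappy · (3,1)P 3/4 ok · (3,2)P 3/4 ok · (3,3)P 3/4 ok · (3,4)P 2/3 ok
Row 4: (4,0)Q 1/3 unhappy · (4,1)Q 1/4 unhappy · (4,2)P 2/4 ok · (4,3)P 2/4 ok · (4,4)Q 2/4 ok · (4,5)Q 1/1 ok
Row 5: (5,0)P 1/2 ok · (5,1)P 1/3 unhappy · (5,2)Q 1/3 unhappy · (5,3)Q 2/3 ok · (5,4)Q 2/2 ok
Unsatisfied: (0,1), (0,2), (1,2), (1,3), (2,0), (2,2), (3,0), (4,0), (4,1), (5,1), (5,2) — 11 in total.

11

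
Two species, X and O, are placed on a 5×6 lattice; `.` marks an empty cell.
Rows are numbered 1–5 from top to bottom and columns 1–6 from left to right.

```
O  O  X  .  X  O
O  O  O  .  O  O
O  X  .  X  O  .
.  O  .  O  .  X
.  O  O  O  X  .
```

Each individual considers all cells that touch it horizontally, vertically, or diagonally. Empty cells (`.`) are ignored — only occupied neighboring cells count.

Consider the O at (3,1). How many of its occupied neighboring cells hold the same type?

Occupied neighbors of (3,1): (2,1)=O, (2,2)=O, (3,2)=X, (4,2)=O.
Same type (O): 3 of 4.

3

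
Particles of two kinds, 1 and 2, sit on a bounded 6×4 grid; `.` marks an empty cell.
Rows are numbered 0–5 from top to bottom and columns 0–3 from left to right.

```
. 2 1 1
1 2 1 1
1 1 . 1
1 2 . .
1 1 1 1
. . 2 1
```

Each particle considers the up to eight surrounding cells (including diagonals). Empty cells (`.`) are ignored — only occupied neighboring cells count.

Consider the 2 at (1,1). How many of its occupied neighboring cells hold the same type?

Occupied neighbors of (1,1): (0,1)=2, (0,2)=1, (1,0)=1, (1,2)=1, (2,0)=1, (2,1)=1.
Same type (2): 1 of 6.

1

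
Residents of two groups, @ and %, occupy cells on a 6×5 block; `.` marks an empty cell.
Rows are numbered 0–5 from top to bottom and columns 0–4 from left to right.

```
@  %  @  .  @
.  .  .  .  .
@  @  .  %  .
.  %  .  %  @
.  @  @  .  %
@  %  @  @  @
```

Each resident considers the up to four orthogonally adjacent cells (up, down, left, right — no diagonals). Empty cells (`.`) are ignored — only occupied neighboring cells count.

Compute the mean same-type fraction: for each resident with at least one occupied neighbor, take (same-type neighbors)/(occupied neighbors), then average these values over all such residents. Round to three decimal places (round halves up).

0.382

(0,0)@ 0/1
(0,1)% 0/2
(0,2)@ 0/1
(0,4)@ — no occupied neighbors
(2,0)@ 1/1
(2,1)@ 1/2
(2,3)% 1/1
(3,1)% 0/2
(3,3)% 1/2
(3,4)@ 0/2
(4,1)@ 1/3
(4,2)@ 2/2
(4,4)% 0/2
(5,0)@ 0/1
(5,1)% 0/3
(5,2)@ 2/3
(5,3)@ 2/2
(5,4)@ 1/2
Sum over 17 residents: 0/1 + 0/2 + 0/1 + 1/1 + 1/2 + 1/1 + 0/2 + 1/2 + 0/2 + 1/3 + 2/2 + 0/2 + 0/1 + 0/3 + 2/3 + 2/2 + 1/2 = 13/2; mean = 13/2 ÷ 17 = 13/34 = 0.382352… → 0.382.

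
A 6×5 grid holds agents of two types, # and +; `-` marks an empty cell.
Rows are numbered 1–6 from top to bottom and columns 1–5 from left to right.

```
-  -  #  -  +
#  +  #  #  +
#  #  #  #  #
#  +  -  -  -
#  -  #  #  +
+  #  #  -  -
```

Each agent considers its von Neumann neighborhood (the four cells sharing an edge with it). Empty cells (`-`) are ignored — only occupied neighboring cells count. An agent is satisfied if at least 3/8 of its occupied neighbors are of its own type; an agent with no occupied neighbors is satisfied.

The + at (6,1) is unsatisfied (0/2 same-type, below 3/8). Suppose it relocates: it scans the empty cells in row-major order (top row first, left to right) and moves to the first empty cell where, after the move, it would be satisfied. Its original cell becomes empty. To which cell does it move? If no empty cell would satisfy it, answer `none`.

Vacating (6,1). Empty cells in order:
  (1,1): 0/1 same-type → still unsatisfied.
  (1,2): 1/2 same-type → satisfied — stop here.

(1,2)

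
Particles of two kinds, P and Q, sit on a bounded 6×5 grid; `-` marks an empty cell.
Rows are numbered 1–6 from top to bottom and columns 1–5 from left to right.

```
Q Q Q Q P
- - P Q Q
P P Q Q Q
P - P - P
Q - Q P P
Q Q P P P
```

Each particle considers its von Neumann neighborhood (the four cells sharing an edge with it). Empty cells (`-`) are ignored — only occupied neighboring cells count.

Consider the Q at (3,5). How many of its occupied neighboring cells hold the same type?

Occupied neighbors of (3,5): (2,5)=Q, (4,5)=P, (3,4)=Q.
Same type (Q): 2 of 3.

2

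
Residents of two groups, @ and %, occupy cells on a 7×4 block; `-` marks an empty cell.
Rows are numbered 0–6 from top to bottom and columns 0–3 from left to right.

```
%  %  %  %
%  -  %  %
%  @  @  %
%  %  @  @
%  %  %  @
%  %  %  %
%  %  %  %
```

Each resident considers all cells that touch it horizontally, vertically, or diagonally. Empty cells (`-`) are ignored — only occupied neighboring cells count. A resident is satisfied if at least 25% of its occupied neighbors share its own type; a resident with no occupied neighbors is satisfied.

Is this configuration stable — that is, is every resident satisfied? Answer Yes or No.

Yes

(0,0)% 2/2 ok
(0,1)% 4/4 ok
(0,2)% 4/4 ok
(0,3)% 3/3 ok
(1,0)% 3/4 ok
(1,2)% 5/7 ok
(1,3)% 4/5 ok
(2,0)% 3/4 ok
(2,1)@ 2/7 ok
(2,2)@ 3/7 ok
(2,3)% 2/5 ok
(3,0)% 4/5 ok
(3,1)% 5/8 ok
(3,2)@ 4/8 ok
(3,3)@ 3/5 ok
(4,0)% 5/5 ok
(4,1)% 7/8 ok
(4,2)% 5/8 ok
(4,3)@ 2/5 ok
(5,0)% 5/5 ok
(5,1)% 8/8 ok
(5,2)% 7/8 ok
(5,3)% 4/5 ok
(6,0)% 3/3 ok
(6,1)% 5/5 ok
(6,2)% 5/5 ok
(6,3)% 3/3 ok
All meet the threshold, so the configuration is stable.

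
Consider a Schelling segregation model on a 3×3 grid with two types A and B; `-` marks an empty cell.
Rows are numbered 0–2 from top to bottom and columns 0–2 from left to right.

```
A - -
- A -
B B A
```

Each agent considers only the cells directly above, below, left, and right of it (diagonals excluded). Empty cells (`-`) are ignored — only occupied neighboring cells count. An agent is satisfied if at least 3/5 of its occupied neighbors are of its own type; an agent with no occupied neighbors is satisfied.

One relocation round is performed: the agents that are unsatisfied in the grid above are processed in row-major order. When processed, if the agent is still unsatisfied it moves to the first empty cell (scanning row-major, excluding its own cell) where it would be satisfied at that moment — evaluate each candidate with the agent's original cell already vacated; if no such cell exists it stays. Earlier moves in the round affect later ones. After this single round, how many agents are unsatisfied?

Initially unsatisfied (in order): (1,1), (2,1), (2,2).
  (1,1) → (0,1).
  (2,1): no empty cell satisfies it; stays.
  (2,2) → (0,2).
Resulting grid:
A A A
- - -
B B -
All satisfied now.

0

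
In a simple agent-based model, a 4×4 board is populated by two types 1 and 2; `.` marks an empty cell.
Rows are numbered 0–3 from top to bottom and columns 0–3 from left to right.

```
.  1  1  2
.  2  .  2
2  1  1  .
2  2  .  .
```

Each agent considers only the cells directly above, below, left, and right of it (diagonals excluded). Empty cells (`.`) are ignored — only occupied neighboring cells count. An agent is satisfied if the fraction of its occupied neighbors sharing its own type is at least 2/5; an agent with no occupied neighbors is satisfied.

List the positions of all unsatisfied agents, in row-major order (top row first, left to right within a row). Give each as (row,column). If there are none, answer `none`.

(1,1), (2,1)

Row 0: (0,1)1 1/2 ok · (0,2)1 1/2 ok · (0,3)2 1/2 ok
Row 1: (1,1)2 0/2 unhappy · (1,3)2 1/1 ok
Row 2: (2,0)2 1/2 ok · (2,1)1 1/4 unhappy · (2,2)1 1/1 ok
Row 3: (3,0)2 2/2 ok · (3,1)2 1/2 ok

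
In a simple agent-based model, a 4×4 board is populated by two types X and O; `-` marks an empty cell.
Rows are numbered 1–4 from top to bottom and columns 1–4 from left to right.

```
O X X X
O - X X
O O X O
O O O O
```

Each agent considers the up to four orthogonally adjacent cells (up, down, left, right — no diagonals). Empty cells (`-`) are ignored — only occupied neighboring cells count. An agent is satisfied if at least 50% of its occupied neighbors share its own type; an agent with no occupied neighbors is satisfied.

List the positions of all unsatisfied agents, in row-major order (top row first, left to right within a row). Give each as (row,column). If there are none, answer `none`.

(3,3), (3,4)

Row 1: (1,1)O 1/2 satisfied · (1,2)X 1/2 satisfied · (1,3)X 3/3 satisfied · (1,4)X 2/2 satisfied
Row 2: (2,1)O 2/2 satisfied · (2,3)X 3/3 satisfied · (2,4)X 2/3 satisfied
Row 3: (3,1)O 3/3 satisfied · (3,2)O 2/3 satisfied · (3,3)X 1/4 not · (3,4)O 1/3 not
Row 4: (4,1)O 2/2 satisfied · (4,2)O 3/3 satisfied · (4,3)O 2/3 satisfied · (4,4)O 2/2 satisfied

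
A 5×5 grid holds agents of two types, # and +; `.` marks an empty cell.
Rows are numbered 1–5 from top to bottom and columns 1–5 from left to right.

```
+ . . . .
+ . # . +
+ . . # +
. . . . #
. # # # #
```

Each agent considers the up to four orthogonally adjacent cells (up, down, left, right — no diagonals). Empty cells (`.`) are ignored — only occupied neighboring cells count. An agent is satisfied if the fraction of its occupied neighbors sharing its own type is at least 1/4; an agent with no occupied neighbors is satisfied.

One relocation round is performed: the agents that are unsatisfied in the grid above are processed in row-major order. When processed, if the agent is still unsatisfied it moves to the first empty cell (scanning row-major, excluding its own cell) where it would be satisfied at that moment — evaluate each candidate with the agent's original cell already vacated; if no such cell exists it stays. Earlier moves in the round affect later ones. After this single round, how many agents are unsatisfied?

0

Initially unsatisfied (in order): (3,4).
  (3,4) → (1,3).
Resulting grid:
+ . # . .
+ . # . +
+ . . . +
. . . . #
. # # # #
All satisfied now.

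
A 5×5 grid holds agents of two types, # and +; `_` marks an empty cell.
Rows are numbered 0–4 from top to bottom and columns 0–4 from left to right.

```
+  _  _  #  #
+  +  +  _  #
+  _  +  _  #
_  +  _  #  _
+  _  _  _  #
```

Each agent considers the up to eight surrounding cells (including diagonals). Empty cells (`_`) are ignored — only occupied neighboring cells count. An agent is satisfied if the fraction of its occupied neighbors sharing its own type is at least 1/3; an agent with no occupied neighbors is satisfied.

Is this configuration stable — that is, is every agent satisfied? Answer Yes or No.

(0,0)+ 2/2 ok
(0,3)# 2/3 ok
(0,4)# 2/2 ok
(1,0)+ 3/3 ok
(1,1)+ 5/5 ok
(1,2)+ 2/3 ok
(1,4)# 3/3 ok
(2,0)+ 3/3 ok
(2,2)+ 3/4 ok
(2,4)# 2/2 ok
(3,1)+ 3/3 ok
(3,3)# 2/3 ok
(4,0)+ 1/1 ok
(4,4)# 1/1 ok
All meet the threshold, so the configuration is stable.

Yes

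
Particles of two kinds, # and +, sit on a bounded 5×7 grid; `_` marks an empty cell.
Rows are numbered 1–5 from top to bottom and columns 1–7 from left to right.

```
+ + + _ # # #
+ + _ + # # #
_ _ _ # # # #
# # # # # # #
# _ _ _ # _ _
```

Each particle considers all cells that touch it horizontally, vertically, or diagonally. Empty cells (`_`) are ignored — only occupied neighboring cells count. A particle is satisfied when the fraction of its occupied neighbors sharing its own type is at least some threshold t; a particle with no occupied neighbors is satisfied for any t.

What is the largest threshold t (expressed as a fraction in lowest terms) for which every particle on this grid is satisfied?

1/5

(1,1)+ 3/3
(1,2)+ 4/4
(1,3)+ 3/3
(1,5)# 3/4
(1,6)# 5/5
(1,7)# 3/3
(2,1)+ 3/3
(2,2)+ 4/4
(2,4)+ 1/5
(2,5)# 6/7
(2,6)# 8/8
(2,7)# 5/5
(3,4)# 5/6
(3,5)# 7/8
(3,6)# 8/8
(3,7)# 5/5
(4,1)# 2/2
(4,2)# 3/3
(4,3)# 3/3
(4,4)# 5/5
(4,5)# 6/6
(4,6)# 6/6
(4,7)# 3/3
(5,1)# 2/2
(5,5)# 3/3
The smallest same-type fraction is 1/5 at (2,4), which reduces to 1/5. Any threshold above that leaves this particle unsatisfied.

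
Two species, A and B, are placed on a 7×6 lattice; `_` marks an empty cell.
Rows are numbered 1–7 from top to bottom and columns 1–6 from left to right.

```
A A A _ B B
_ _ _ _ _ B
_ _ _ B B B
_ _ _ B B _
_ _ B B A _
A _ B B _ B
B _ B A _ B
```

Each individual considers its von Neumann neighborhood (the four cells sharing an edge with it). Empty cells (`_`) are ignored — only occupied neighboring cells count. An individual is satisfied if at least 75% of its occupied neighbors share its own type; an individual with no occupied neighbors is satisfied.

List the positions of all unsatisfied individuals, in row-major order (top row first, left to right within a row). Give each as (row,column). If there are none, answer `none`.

(4,5), (5,5), (6,1), (6,4), (7,1), (7,3), (7,4)

Row 1: (1,1)A 1/1 ok · (1,2)A 2/2 ok · (1,3)A 1/1 ok · (1,5)B 1/1 ok · (1,6)B 2/2 ok
Row 2: (2,6)B 2/2 ok
Row 3: (3,4)B 2/2 ok · (3,5)B 3/3 ok · (3,6)B 2/2 ok
Row 4: (4,4)B 3/3 ok · (4,5)B 2/3 unhappy
Row 5: (5,3)B 2/2 ok · (5,4)B 3/4 ok · (5,5)A 0/2 unhappy
Row 6: (6,1)A 0/1 unhappy · (6,3)B 3/3 ok · (6,4)B 2/3 unhappy · (6,6)B 1/1 ok
Row 7: (7,1)B 0/1 unhappy · (7,3)B 1/2 unhappy · (7,4)A 0/2 unhappy · (7,6)B 1/1 ok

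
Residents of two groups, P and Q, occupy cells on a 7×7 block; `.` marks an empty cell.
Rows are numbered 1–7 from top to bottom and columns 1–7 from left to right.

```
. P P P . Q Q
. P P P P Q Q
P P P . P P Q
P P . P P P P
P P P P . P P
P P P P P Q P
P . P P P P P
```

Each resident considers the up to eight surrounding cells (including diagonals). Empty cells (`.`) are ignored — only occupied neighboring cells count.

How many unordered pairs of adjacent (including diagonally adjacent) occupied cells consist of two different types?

Scan each occupied cell's neighbors to the right and below (and the two forward diagonals) so each pair is counted once.
Row 1: P(1,2)–P(1,3)= P(1,2)–P(2,2)= P(1,2)–P(2,3)= P(1,3)–P(1,4)= P(1,3)–P(2,3)= P(1,3)–P(2,4)= P(1,3)–P(2,2)= P(1,4)–P(2,4)= P(1,4)–P(2,5)= P(1,4)–P(2,3)= Q(1,6)–Q(1,7)= Q(1,6)–Q(2,6)= Q(1,6)–Q(2,7)= Q(1,6)–P(2,5)≠ Q(1,7)–Q(2,7)= Q(1,7)–Q(2,6)=  → 1/16 unlike.
Row 2: P(2,2)–P(2,3)= P(2,2)–P(3,2)= P(2,2)–P(3,3)= P(2,2)–P(3,1)= P(2,3)–P(2,4)= P(2,3)–P(3,3)= P(2,3)–P(3,2)= P(2,4)–P(2,5)= P(2,4)–P(3,5)= P(2,4)–P(3,3)= P(2,5)–Q(2,6)≠ P(2,5)–P(3,5)= P(2,5)–P(3,6)= Q(2,6)–Q(2,7)= Q(2,6)–P(3,6)≠ Q(2,6)–Q(3,7)= Q(2,6)–P(3,5)≠ Q(2,7)–Q(3,7)= Q(2,7)–P(3,6)≠  → 4/19 unlike.
Row 3: P(3,1)–P(3,2)= P(3,1)–P(4,1)= P(3,1)–P(4,2)= P(3,2)–P(3,3)= P(3,2)–P(4,2)= P(3,2)–P(4,1)= P(3,3)–P(4,4)= P(3,3)–P(4,2)= P(3,5)–P(3,6)= P(3,5)–P(4,5)= P(3,5)–P(4,6)= P(3,5)–P(4,4)= P(3,6)–Q(3,7)≠ P(3,6)–P(4,6)= P(3,6)–P(4,7)= P(3,6)–P(4,5)= Q(3,7)–P(4,7)≠ Q(3,7)–P(4,6)≠  → 3/18 unlike.
Row 4: P(4,1)–P(4,2)= P(4,1)–P(5,1)= P(4,1)–P(5,2)= P(4,2)–P(5,2)= P(4,2)–P(5,3)= P(4,2)–P(5,1)= P(4,4)–P(4,5)= P(4,4)–P(5,4)= P(4,4)–P(5,3)= P(4,5)–P(4,6)= P(4,5)–P(5,6)= P(4,5)–P(5,4)= P(4,6)–P(4,7)= P(4,6)–P(5,6)= P(4,6)–P(5,7)= P(4,7)–P(5,7)= P(4,7)–P(5,6)=  → 0/17 unlike.
Row 5: P(5,1)–P(5,2)= P(5,1)–P(6,1)= P(5,1)–P(6,2)= P(5,2)–P(5,3)= P(5,2)–P(6,2)= P(5,2)–P(6,3)= P(5,2)–P(6,1)= P(5,3)–P(5,4)= P(5,3)–P(6,3)= P(5,3)–P(6,4)= P(5,3)–P(6,2)= P(5,4)–P(6,4)= P(5,4)–P(6,5)= P(5,4)–P(6,3)= P(5,6)–P(5,7)= P(5,6)–Q(6,6)≠ P(5,6)–P(6,7)= P(5,6)–P(6,5)= P(5,7)–P(6,7)= P(5,7)–Q(6,6)≠  → 2/20 unlike.
Row 6: P(6,1)–P(6,2)= P(6,1)–P(7,1)= P(6,2)–P(6,3)= P(6,2)–P(7,3)= P(6,2)–P(7,1)= P(6,3)–P(6,4)= P(6,3)–P(7,3)= P(6,3)–P(7,4)= P(6,4)–P(6,5)= P(6,4)–P(7,4)= P(6,4)–P(7,5)= P(6,4)–P(7,3)= P(6,5)–Q(6,6)≠ P(6,5)–P(7,5)= P(6,5)–P(7,6)= P(6,5)–P(7,4)= Q(6,6)–P(6,7)≠ Q(6,6)–P(7,6)≠ Q(6,6)–P(7,7)≠ Q(6,6)–P(7,5)≠ P(6,7)–P(7,7)= P(6,7)–P(7,6)=  → 5/22 unlike.
Row 7: P(7,3)–P(7,4)= P(7,4)–P(7,5)= P(7,5)–P(7,6)= P(7,6)–P(7,7)=  → 0/4 unlike.
Total adjacent occupied pairs: 116; unlike-type pairs: 15.

15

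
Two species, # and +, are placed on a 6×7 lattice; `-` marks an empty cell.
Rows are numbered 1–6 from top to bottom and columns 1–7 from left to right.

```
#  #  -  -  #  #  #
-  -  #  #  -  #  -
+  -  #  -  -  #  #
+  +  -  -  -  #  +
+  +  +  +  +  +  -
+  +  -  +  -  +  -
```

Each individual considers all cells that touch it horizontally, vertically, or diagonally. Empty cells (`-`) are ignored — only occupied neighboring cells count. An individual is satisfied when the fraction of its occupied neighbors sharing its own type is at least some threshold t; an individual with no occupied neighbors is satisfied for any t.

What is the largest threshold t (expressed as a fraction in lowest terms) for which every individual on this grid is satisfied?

(1,1)# 1/1
(1,2)# 2/2
(1,5)# 3/3
(1,6)# 3/3
(1,7)# 2/2
(2,3)# 3/3
(2,4)# 3/3
(2,6)# 5/5
(3,1)+ 2/2
(3,3)# 2/3
(3,6)# 3/4
(3,7)# 3/4
(4,1)+ 4/4
(4,2)+ 5/6
(4,6)# 2/5
(4,7)+ 1/4
(5,1)+ 5/5
(5,2)+ 6/6
(5,3)+ 5/5
(5,4)+ 3/3
(5,5)+ 4/5
(5,6)+ 3/4
(6,1)+ 3/3
(6,2)+ 4/4
(6,4)+ 3/3
(6,6)+ 2/2
The smallest same-type fraction is 1/4 at (4,7), which reduces to 1/4. Any threshold above that leaves this individual unsatisfied.

1/4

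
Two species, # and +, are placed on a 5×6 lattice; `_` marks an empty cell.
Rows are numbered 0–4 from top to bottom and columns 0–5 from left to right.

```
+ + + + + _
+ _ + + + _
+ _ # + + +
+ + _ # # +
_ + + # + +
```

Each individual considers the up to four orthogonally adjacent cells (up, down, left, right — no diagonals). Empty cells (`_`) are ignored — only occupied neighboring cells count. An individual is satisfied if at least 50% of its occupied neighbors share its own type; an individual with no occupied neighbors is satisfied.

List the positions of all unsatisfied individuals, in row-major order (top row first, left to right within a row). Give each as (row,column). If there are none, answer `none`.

(2,2), (3,4), (4,3), (4,4)

(0,0)+ 2/2 satisfied
(0,1)+ 2/2 satisfied
(0,2)+ 3/3 satisfied
(0,3)+ 3/3 satisfied
(0,4)+ 2/2 satisfied
(1,0)+ 2/2 satisfied
(1,2)+ 2/3 satisfied
(1,3)+ 4/4 satisfied
(1,4)+ 3/3 satisfied
(2,0)+ 2/2 satisfied
(2,2)# 0/2 not
(2,3)+ 2/4 satisfied
(2,4)+ 3/4 satisfied
(2,5)+ 2/2 satisfied
(3,0)+ 2/2 satisfied
(3,1)+ 2/2 satisfied
(3,3)# 2/3 satisfied
(3,4)# 1/4 not
(3,5)+ 2/3 satisfied
(4,1)+ 2/2 satisfied
(4,2)+ 1/2 satisfied
(4,3)# 1/3 not
(4,4)+ 1/3 not
(4,5)+ 2/2 satisfied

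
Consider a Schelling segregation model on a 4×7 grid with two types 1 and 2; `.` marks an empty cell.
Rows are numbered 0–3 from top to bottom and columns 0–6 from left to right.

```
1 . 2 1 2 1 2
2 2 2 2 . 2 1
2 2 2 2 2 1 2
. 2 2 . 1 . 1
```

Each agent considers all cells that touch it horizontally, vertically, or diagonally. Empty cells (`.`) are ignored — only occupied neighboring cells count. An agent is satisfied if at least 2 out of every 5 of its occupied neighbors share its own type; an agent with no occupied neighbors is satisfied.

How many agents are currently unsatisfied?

Row 0: (0,0)1 0/2 unhappy · (0,2)2 3/4 ok · (0,3)1 0/4 unhappy · (0,4)2 2/4 ok · (0,5)1 1/4 unhappy · (0,6)2 1/3 unhappy
Row 1: (1,0)2 3/4 ok · (1,1)2 6/7 ok · (1,2)2 6/7 ok · (1,3)2 6/7 ok · (1,5)2 4/7 ok · (1,6)1 2/5 ok
Row 2: (2,0)2 4/4 ok · (2,1)2 7/7 ok · (2,2)2 7/7 ok · (2,3)2 5/6 ok · (2,4)2 3/5 ok · (2,5)1 3/6 ok · (2,6)2 1/4 unhappy
Row 3: (3,1)2 4/4 ok · (3,2)2 4/4 ok · (3,4)1 1/3 unhappy · (3,6)1 1/2 ok
Unsatisfied: (0,0), (0,3), (0,5), (0,6), (2,6), (3,4) — 6 in total.

6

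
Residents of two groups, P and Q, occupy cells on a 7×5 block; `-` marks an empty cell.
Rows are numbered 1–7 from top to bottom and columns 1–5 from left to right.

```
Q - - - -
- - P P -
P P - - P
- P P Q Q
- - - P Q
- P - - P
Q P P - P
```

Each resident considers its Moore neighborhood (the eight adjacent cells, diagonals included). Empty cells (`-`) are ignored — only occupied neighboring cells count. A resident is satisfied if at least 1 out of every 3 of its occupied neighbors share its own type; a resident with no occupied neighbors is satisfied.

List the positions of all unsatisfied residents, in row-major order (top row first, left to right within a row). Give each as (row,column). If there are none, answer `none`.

Row 1: (1,1)Q 0/0 satisfied
Row 2: (2,3)P 2/2 satisfied · (2,4)P 2/2 satisfied
Row 3: (3,1)P 2/2 satisfied · (3,2)P 4/4 satisfied · (3,5)P 1/3 satisfied
Row 4: (4,2)P 3/3 satisfied · (4,3)P 3/4 satisfied · (4,4)Q 2/5 satisfied · (4,5)Q 2/4 satisfied
Row 5: (5,4)P 2/5 satisfied · (5,5)Q 2/4 satisfied
Row 6: (6,2)P 2/3 satisfied · (6,5)P 2/3 satisfied
Row 7: (7,1)Q 0/2 not · (7,2)P 2/3 satisfied · (7,3)P 2/2 satisfied · (7,5)P 1/1 satisfied

(7,1)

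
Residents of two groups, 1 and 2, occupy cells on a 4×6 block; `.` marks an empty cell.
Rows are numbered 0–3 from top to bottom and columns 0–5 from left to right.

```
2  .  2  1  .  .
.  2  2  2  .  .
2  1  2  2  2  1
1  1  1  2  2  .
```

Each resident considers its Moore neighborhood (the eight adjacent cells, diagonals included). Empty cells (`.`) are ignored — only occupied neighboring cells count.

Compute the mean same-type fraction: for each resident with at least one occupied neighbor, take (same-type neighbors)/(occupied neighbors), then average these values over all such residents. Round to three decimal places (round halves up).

(0,0)2 1/1
(0,2)2 3/4
(0,3)1 0/3
(1,1)2 5/6
(1,2)2 5/7
(1,3)2 5/6
(2,0)2 1/4
(2,1)1 3/7
(2,2)2 5/8
(2,3)2 6/7
(2,4)2 4/5
(2,5)1 0/2
(3,0)1 2/3
(3,1)1 3/5
(3,2)1 2/5
(3,3)2 4/5
(3,4)2 3/4
Sum over 17 residents: 1/1 + 3/4 + 0/3 + 5/6 + 5/7 + 5/6 + 1/4 + 3/7 + 5/8 + 6/7 + 4/5 + 0/2 + 2/3 + 3/5 + 2/5 + 4/5 + 3/4 = 1237/120; mean = 1237/120 ÷ 17 = 1237/2040 = 0.606372… → 0.606.

0.606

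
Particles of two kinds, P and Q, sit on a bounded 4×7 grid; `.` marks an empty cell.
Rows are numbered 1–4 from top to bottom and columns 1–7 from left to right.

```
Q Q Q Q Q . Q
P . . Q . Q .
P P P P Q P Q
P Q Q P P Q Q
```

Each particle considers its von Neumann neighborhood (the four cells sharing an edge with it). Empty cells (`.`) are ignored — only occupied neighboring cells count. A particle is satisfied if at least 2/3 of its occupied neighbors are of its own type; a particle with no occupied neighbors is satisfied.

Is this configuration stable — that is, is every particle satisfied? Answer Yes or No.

No

Row 1: (1,1)Q 1/2 unhappy · (1,2)Q 2/2 ok · (1,3)Q 2/2 ok · (1,4)Q 3/3 ok · (1,5)Q 1/1 ok · (1,7)Q 0/0 ok
Row 2: (2,1)P 1/2 unhappy · (2,4)Q 1/2 unhappy · (2,6)Q 0/1 unhappy
Row 3: (3,1)P 3/3 ok · (3,2)P 2/3 ok · (3,3)P 2/3 ok · (3,4)P 2/4 unhappy · (3,5)Q 0/3 unhappy · (3,6)P 0/4 unhappy · (3,7)Q 1/2 unhappy
Row 4: (4,1)P 1/2 unhappy · (4,2)Q 1/3 unhappy · (4,3)Q 1/3 unhappy · (4,4)P 2/3 ok · (4,5)P 1/3 unhappy · (4,6)Q 1/3 unhappy · (4,7)Q 2/2 ok
For instance (1,1) has only 1/2 same-type neighbors, below 2/3.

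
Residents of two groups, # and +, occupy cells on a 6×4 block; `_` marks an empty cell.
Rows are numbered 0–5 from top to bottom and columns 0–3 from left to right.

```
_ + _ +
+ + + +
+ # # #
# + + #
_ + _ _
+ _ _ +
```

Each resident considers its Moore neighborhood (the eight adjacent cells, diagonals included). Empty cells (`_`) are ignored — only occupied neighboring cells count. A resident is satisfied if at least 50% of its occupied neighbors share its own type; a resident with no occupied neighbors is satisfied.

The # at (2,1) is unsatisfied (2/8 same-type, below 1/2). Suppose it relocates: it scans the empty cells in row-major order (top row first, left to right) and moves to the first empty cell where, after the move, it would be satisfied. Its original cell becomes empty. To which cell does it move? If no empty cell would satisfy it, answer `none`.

Vacating (2,1). Empty cells in order:
  (0,0): 0/3 same-type → still unsatisfied.
  (0,2): 0/5 same-type → still unsatisfied.
  (4,0): 1/4 same-type → still unsatisfied.
  (4,2): 1/5 same-type → still unsatisfied.
  (4,3): 1/3 same-type → still unsatisfied.
  (5,1): 0/2 same-type → still unsatisfied.
  (5,2): 0/2 same-type → still unsatisfied.

none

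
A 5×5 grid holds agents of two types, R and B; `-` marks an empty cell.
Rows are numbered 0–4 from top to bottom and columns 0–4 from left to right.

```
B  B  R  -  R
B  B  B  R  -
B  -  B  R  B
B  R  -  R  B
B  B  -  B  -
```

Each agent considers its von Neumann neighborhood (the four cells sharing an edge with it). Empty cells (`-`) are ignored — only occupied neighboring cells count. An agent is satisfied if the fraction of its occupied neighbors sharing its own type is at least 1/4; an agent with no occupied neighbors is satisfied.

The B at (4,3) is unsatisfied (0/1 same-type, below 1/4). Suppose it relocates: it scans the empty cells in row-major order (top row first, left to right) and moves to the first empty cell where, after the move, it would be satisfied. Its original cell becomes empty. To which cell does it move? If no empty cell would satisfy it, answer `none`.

Vacating (4,3). Empty cells in order:
  (0,3): 0/3 same-type → still unsatisfied.
  (1,4): 1/3 same-type → satisfied — stop here.

(1,4)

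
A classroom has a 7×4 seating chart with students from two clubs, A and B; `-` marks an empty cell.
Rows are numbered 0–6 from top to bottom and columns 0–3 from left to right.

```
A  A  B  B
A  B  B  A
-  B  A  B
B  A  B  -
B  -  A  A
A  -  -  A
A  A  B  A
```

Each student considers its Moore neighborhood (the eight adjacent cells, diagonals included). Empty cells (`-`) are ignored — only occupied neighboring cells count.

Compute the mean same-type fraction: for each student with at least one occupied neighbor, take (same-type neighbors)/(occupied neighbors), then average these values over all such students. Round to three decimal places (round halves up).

0.527

Row 0: (0,0)A 2/3 · (0,1)A 2/5 · (0,2)B 3/5 · (0,3)B 2/3
Row 1: (1,0)A 2/4 · (1,1)B 3/7 · (1,2)B 5/8 · (1,3)A 1/5
Row 2: (2,1)B 4/7 · (2,2)A 2/7 · (2,3)B 2/4
Row 3: (3,0)B 2/3 · (3,1)A 2/6 · (3,2)B 2/6
Row 4: (4,0)B 1/3 · (4,2)A 3/4 · (4,3)A 2/3
Row 5: (5,0)A 2/3 · (5,3)A 3/4
Row 6: (6,0)A 2/2 · (6,1)A 2/3 · (6,2)B 0/3 · (6,3)A 1/2
Sum over 23 students: 2/3 + 2/5 + 3/5 + 2/3 + 2/4 + 3/7 + 5/8 + 1/5 + 4/7 + 2/7 + 2/4 + 2/3 + 2/6 + 2/6 + 1/3 + 3/4 + 2/3 + 2/3 + 3/4 + 2/2 + 2/3 + 0/3 + 1/2 = 3391/280; mean = 3391/280 ÷ 23 = 3391/6440 = 0.526552… → 0.527.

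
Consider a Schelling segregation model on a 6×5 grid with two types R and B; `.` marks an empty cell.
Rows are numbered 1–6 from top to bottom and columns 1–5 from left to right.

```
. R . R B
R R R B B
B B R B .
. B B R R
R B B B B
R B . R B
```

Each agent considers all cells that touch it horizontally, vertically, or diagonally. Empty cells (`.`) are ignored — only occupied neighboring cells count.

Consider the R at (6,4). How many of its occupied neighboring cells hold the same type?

Occupied neighbors of (6,4): (5,3)=B, (5,4)=B, (5,5)=B, (6,5)=B.
Same type (R): 0 of 4.

0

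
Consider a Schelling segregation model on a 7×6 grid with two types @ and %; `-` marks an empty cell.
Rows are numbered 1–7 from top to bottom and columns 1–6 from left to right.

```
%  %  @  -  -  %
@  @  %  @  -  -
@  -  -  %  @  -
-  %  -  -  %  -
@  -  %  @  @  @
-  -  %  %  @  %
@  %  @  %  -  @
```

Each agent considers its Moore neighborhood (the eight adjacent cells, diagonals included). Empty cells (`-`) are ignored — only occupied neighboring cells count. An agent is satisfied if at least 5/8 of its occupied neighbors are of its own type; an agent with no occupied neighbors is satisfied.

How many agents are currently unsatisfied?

(1,1)% 1/3 not
(1,2)% 2/5 not
(1,3)@ 2/4 not
(1,6)% 0/0 satisfied
(2,1)@ 2/4 not
(2,2)@ 3/6 not
(2,3)% 2/5 not
(2,4)@ 2/4 not
(3,1)@ 2/3 satisfied
(3,4)% 2/4 not
(3,5)@ 1/3 not
(4,2)% 1/3 not
(4,5)% 1/5 not
(5,1)@ 0/1 not
(5,3)% 3/4 satisfied
(5,4)@ 2/6 not
(5,5)@ 3/6 not
(5,6)@ 2/4 not
(6,3)% 4/6 satisfied
(6,4)% 3/7 not
(6,5)@ 4/7 not
(6,6)% 0/4 not
(7,1)@ 0/1 not
(7,2)% 1/3 not
(7,3)@ 0/4 not
(7,4)% 2/4 not
(7,6)@ 1/2 not
Unsatisfied: (1,1), (1,2), (1,3), (2,1), (2,2), (2,3), (2,4), (3,4), (3,5), (4,2), (4,5), (5,1), (5,4), (5,5), (5,6), (6,4), (6,5), (6,6), (7,1), (7,2), (7,3), (7,4), (7,6) — 23 in total.

23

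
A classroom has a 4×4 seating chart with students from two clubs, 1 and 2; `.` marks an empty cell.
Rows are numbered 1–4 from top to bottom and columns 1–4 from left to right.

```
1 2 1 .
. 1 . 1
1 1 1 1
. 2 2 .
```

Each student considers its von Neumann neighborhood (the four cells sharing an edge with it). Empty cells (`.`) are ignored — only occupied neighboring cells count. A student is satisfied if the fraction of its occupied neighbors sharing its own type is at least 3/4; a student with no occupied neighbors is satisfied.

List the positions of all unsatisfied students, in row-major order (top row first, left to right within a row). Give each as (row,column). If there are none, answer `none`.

(1,1)1 0/1 not
(1,2)2 0/3 not
(1,3)1 0/1 not
(2,2)1 1/2 not
(2,4)1 1/1 satisfied
(3,1)1 1/1 satisfied
(3,2)1 3/4 satisfied
(3,3)1 2/3 not
(3,4)1 2/2 satisfied
(4,2)2 1/2 not
(4,3)2 1/2 not

(1,1), (1,2), (1,3), (2,2), (3,3), (4,2), (4,3)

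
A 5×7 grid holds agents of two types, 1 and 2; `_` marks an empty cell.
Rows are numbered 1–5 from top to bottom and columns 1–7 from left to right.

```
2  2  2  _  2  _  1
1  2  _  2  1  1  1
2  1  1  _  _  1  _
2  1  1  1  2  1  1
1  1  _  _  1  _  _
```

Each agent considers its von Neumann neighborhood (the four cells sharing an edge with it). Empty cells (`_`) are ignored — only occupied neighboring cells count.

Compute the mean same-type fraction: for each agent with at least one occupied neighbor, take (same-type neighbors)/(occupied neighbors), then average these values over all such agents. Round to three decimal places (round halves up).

(1,1)2 1/2
(1,2)2 3/3
(1,3)2 1/1
(1,5)2 0/1
(1,7)1 1/1
(2,1)1 0/3
(2,2)2 1/3
(2,4)2 0/1
(2,5)1 1/3
(2,6)1 3/3
(2,7)1 2/2
(3,1)2 1/3
(3,2)1 2/4
(3,3)1 2/2
(3,6)1 2/2
(4,1)2 1/3
(4,2)1 3/4
(4,3)1 3/3
(4,4)1 1/2
(4,5)2 0/3
(4,6)1 2/3
(4,7)1 1/1
(5,1)1 1/2
(5,2)1 2/2
(5,5)1 0/1
Sum over 25 agents: 1/2 + 3/3 + 1/1 + 0/1 + 1/1 + 0/3 + 1/3 + 0/1 + 1/3 + 3/3 + 2/2 + 1/3 + 2/4 + 2/2 + 2/2 + 1/3 + 3/4 + 3/3 + 1/2 + 0/3 + 2/3 + 1/1 + 1/2 + 2/2 + 0/1 = 59/4; mean = 59/4 ÷ 25 = 59/100 = 0.59 → 0.590.

0.590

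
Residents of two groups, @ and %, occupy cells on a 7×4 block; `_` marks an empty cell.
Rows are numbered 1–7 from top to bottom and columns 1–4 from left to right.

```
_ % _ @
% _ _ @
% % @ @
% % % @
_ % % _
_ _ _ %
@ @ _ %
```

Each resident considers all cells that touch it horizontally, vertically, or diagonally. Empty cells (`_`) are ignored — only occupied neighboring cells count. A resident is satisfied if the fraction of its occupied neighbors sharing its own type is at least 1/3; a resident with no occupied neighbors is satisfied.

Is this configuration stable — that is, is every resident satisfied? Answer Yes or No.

Yes

Row 1: (1,2)% 1/1 ok · (1,4)@ 1/1 ok
Row 2: (2,1)% 3/3 ok · (2,4)@ 3/3 ok
Row 3: (3,1)% 4/4 ok · (3,2)% 5/6 ok · (3,3)@ 3/6 ok · (3,4)@ 3/4 ok
Row 4: (4,1)% 4/4 ok · (4,2)% 6/7 ok · (4,3)% 4/7 ok · (4,4)@ 2/4 ok
Row 5: (5,2)% 4/4 ok · (5,3)% 4/5 ok
Row 6: (6,4)% 2/2 ok
Row 7: (7,1)@ 1/1 ok · (7,2)@ 1/1 ok · (7,4)% 1/1 ok
All meet the threshold, so the configuration is stable.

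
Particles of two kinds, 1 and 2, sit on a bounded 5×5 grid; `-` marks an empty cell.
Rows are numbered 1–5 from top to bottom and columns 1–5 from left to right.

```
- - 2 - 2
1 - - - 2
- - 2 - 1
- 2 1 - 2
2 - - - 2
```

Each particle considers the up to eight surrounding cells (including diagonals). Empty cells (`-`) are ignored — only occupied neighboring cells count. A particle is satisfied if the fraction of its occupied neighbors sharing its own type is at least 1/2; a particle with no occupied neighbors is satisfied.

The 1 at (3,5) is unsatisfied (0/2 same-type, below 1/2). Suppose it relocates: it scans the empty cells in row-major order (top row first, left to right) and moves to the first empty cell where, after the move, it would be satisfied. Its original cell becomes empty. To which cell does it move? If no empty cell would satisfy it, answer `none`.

(1,1)

Vacating (3,5). Empty cells in order:
  (1,1): 1/1 same-type → satisfied — stop here.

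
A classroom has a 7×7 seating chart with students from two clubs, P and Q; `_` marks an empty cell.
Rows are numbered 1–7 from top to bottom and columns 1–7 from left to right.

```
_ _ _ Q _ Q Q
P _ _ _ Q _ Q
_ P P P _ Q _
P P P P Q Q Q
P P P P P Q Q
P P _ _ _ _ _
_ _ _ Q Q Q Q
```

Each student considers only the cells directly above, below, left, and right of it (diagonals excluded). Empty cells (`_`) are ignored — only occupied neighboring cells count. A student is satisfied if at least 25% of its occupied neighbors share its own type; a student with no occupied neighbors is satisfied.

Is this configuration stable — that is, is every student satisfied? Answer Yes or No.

Yes

(1,4)Q 0/0 satisfied
(1,6)Q 1/1 satisfied
(1,7)Q 2/2 satisfied
(2,1)P 0/0 satisfied
(2,5)Q 0/0 satisfied
(2,7)Q 1/1 satisfied
(3,2)P 2/2 satisfied
(3,3)P 3/3 satisfied
(3,4)P 2/2 satisfied
(3,6)Q 1/1 satisfied
(4,1)P 2/2 satisfied
(4,2)P 4/4 satisfied
(4,3)P 4/4 satisfied
(4,4)P 3/4 satisfied
(4,5)Q 1/3 satisfied
(4,6)Q 4/4 satisfied
(4,7)Q 2/2 satisfied
(5,1)P 3/3 satisfied
(5,2)P 4/4 satisfied
(5,3)P 3/3 satisfied
(5,4)P 3/3 satisfied
(5,5)P 1/3 satisfied
(5,6)Q 2/3 satisfied
(5,7)Q 2/2 satisfied
(6,1)P 2/2 satisfied
(6,2)P 2/2 satisfied
(7,4)Q 1/1 satisfied
(7,5)Q 2/2 satisfied
(7,6)Q 2/2 satisfied
(7,7)Q 1/1 satisfied
All meet the threshold, so the configuration is stable.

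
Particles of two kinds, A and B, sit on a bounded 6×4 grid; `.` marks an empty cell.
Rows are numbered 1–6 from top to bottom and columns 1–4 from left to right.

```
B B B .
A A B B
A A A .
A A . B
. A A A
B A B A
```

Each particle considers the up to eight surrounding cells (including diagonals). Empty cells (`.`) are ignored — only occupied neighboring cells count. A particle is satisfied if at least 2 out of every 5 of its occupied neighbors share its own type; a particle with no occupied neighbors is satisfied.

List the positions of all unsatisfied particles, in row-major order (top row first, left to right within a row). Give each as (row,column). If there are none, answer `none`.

(1,1), (4,4), (6,1), (6,3)

(1,1)B 1/3 not
(1,2)B 3/5 satisfied
(1,3)B 3/4 satisfied
(2,1)A 3/5 satisfied
(2,2)A 4/8 satisfied
(2,3)B 3/6 satisfied
(2,4)B 2/3 satisfied
(3,1)A 5/5 satisfied
(3,2)A 6/7 satisfied
(3,3)A 3/6 satisfied
(4,1)A 4/4 satisfied
(4,2)A 6/6 satisfied
(4,4)B 0/3 not
(5,2)A 4/6 satisfied
(5,3)A 5/7 satisfied
(5,4)A 2/4 satisfied
(6,1)B 0/2 not
(6,2)A 2/4 satisfied
(6,3)B 0/5 not
(6,4)A 2/3 satisfied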